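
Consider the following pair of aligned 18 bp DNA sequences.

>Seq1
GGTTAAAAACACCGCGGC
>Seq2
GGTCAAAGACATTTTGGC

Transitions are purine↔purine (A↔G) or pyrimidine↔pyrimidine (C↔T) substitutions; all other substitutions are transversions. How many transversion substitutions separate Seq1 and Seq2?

Differing sites — 4:T/C (Ti); 8:A/G (Ti); 12:C/T (Ti); 13:C/T (Ti); 14:G/T (Tv); 15:C/T (Ti).
Of the 6 differences, 5 transitions and 1 transversion, so the answer is 1.

1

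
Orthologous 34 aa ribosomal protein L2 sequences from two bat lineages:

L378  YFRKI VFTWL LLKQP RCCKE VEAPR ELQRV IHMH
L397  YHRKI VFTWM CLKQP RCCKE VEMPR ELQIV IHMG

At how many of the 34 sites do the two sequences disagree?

Mismatches occur at site 2 (F→H), site 10 (L→M), site 11 (L→C), site 23 (A→M), site 29 (R→I), site 34 (H→G).
That gives 6 mismatches out of 34 aligned sites, so the Hamming distance is 6.

6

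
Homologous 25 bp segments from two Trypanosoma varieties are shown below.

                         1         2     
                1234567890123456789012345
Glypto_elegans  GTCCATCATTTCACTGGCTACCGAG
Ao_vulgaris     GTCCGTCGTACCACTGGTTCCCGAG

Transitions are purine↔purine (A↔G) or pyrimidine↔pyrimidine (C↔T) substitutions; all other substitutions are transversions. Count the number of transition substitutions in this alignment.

The sequences differ at positions 5 (A/G, transition), 8 (A/G, transition), 10 (T/A, transversion), 11 (T/C, transition), 18 (C/T, transition), 20 (A/C, transversion).
Of the 6 differences, 4 transitions and 2 transversions, so the answer is 4.

4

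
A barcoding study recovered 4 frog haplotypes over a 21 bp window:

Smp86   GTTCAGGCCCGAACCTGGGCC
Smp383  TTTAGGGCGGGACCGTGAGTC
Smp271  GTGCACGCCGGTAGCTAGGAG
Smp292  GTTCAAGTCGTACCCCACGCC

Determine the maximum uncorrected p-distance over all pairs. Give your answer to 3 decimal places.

Pairwise Hamming distances:
  Smp86 vs Smp383: 9
  Smp86 vs Smp271: 8
  Smp86 vs Smp292: 8
  Smp383 vs Smp271: 14
  Smp383 vs Smp292: 12
  Smp271 vs Smp292: 11
The largest is 14 mismatches, between Smp383 and Smp271; p = 14/21 = 0.667.

0.667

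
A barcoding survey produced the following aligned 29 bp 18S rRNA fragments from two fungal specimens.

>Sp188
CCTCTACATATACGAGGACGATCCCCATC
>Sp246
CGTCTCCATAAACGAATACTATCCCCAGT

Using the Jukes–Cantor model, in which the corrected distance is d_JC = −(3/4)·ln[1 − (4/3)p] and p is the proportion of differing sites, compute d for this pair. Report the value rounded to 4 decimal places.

Mismatches occur at site 2 (C/G), site 6 (A/C), site 11 (T/A), site 16 (G/A), site 17 (G/T), site 20 (G/T), site 28 (T/G), site 29 (C/T).
p = 8/29 = 0.275862.
d = −0.75 · ln(1 − (4/3)·0.275862) = −0.75 · ln(0.632184) = −0.75 · (-0.458575) = 0.3439.

0.3439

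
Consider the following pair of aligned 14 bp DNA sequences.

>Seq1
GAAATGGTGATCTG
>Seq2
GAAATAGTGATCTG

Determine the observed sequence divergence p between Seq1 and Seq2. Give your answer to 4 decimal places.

0.0714

The sequences differ at position 6 (G/A).
There are 1 differences over 14 sites, so p = 1/14 = 0.0714.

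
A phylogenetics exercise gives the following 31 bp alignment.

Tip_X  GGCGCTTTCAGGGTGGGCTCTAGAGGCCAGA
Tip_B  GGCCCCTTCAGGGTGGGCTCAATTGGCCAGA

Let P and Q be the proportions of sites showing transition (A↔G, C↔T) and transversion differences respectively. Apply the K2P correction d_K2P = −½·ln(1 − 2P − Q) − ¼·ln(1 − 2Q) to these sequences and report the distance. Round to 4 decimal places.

The sequences differ at positions 4 (G/C, transversion), 6 (T/C, transition), 21 (T/A, transversion), 23 (G/T, transversion), 24 (A/T, transversion).
Of the 5 differences, 1 transition and 4 transversions over 31 sites: P = 1/31 = 0.032258, Q = 4/31 = 0.129032.
d = −0.5·ln(0.806452) − 0.25·ln(0.741936) = −0.5·(-0.215111) − 0.25·(-0.298492) = 0.1822.

0.1822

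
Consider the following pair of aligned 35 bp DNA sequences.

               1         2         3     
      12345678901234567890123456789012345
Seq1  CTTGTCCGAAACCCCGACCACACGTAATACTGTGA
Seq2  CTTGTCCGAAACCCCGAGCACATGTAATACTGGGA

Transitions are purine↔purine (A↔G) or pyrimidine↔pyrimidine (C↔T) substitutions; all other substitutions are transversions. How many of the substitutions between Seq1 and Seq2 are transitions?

1

Differing sites — 18:C/G (Tv); 23:C/T (Ti); 33:T/G (Tv).
Of the 3 differences, 1 transition and 2 transversions, so the answer is 1.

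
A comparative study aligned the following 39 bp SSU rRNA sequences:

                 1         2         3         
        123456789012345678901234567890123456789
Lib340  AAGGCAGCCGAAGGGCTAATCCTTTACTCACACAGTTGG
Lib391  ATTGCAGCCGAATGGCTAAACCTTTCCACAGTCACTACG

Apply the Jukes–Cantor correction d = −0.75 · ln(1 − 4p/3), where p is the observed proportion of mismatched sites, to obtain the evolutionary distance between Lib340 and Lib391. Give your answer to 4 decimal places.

Mismatches occur at site 2 (A↔T), site 3 (G↔T), site 13 (G↔T), site 20 (T↔A), site 26 (A↔C), site 28 (T↔A), site 31 (C↔G), site 32 (A↔T), site 35 (G↔C), site 37 (T↔A), site 38 (G↔C).
p = 11/39 = 0.282051.
d = −0.75 · ln(1 − (4/3)·0.282051) = −0.75 · ln(0.623932) = −0.75 · (-0.471714) = 0.3538.

0.3538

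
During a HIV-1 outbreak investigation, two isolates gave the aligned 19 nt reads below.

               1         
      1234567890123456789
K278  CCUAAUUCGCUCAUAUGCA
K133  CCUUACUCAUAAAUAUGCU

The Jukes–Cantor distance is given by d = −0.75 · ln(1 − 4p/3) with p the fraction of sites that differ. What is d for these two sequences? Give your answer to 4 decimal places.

Mismatches occur at site 4 (A↔U), site 6 (U↔C), site 9 (G↔A), site 10 (C↔U), site 11 (U↔A), site 12 (C↔A), site 19 (A↔U).
p = 7/19 = 0.368421.
d = −0.75 · ln(1 − (4/3)·0.368421) = −0.75 · ln(0.508772) = −0.75 · (-0.675755) = 0.5068.

0.5068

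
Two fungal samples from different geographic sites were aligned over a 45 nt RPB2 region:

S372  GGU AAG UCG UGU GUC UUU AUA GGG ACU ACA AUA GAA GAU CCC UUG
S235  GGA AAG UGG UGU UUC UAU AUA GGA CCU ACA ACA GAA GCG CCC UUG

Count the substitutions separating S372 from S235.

9

Differing sites — 3:U/A; 8:C/G; 13:G/U; 17:U/A; 24:G/A; 25:A/C; 32:U/C; 38:A/C; 39:U/G.
That gives 9 mismatches out of 45 aligned sites, so the Hamming distance is 9.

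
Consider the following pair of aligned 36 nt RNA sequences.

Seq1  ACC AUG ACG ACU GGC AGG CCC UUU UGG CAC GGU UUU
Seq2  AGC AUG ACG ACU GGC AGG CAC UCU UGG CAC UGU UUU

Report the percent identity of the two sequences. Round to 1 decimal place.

Differing sites — 2:C/G; 20:C/A; 23:U/C; 31:G/U.
32 of the 36 sites match, so the percent identity is 32/36 × 100 = 88.9%.

88.9%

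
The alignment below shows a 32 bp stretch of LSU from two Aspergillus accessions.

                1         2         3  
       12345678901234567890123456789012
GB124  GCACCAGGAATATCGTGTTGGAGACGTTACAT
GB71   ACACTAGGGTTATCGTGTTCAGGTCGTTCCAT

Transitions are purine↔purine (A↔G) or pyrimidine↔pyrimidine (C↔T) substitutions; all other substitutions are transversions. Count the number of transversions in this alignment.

Differing sites — 1:G/A (Ti); 5:C/T (Ti); 9:A/G (Ti); 10:A/T (Tv); 20:G/C (Tv); 21:G/A (Ti); 22:A/G (Ti); 24:A/T (Tv); 29:A/C (Tv).
Of the 9 differences, 5 transitions and 4 transversions, so the answer is 4.

4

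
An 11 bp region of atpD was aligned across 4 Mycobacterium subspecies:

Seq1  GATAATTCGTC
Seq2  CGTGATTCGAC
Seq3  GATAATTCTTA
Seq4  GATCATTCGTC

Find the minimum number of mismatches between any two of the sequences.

Pairwise Hamming distances:
  Seq1 vs Seq2: 4
  Seq1 vs Seq3: 2
  Seq1 vs Seq4: 1
  Seq2 vs Seq3: 6
  Seq2 vs Seq4: 4
  Seq3 vs Seq4: 3
The smallest is 1, between Seq1 and Seq4.

1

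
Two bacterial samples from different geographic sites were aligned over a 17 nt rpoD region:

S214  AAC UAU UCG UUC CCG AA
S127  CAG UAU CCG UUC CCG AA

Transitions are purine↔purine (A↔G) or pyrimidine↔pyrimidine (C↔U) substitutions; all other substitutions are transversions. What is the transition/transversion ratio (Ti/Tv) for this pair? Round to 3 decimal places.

0.500

Mismatches occur at site 1 (A/C, transversion), site 3 (C/G, transversion), site 7 (U/C, transition).
Of the 3 differences, 1 transition and 2 transversions, so Ti/Tv = 1/2 = 0.500.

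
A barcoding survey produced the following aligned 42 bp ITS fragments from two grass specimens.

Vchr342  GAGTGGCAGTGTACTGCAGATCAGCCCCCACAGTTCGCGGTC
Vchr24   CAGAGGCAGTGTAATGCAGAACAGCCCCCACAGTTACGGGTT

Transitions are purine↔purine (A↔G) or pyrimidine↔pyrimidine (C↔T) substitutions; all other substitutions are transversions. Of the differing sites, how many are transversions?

7

The sequences differ at positions 1 (G/C, transversion), 4 (T/A, transversion), 14 (C/A, transversion), 21 (T/A, transversion), 36 (C/A, transversion), 37 (G/C, transversion), 38 (C/G, transversion), 42 (C/T, transition).
Of the 8 differences, 1 transition and 7 transversions, so the answer is 7.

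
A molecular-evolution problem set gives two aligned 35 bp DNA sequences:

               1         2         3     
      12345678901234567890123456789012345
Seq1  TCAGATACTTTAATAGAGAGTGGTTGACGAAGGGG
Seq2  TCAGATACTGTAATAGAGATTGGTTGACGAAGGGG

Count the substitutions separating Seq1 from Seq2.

2

Differing sites — 10:T/G; 20:G/T.
That gives 2 mismatches out of 35 aligned sites, so the Hamming distance is 2.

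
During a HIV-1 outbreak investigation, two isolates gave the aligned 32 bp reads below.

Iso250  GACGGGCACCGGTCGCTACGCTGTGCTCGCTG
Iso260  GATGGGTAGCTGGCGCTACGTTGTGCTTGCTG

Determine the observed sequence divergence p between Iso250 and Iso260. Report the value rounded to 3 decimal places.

Differing sites — 3:C/T; 7:C/T; 9:C/G; 11:G/T; 13:T/G; 21:C/T; 28:C/T.
There are 7 differences over 32 sites, so p = 7/32 = 0.219.

0.219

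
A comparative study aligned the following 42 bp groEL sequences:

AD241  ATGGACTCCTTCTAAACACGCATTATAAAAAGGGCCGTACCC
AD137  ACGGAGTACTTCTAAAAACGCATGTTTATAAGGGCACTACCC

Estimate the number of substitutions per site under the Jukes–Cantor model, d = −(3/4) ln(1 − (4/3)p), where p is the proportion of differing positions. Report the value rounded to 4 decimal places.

Mismatches occur at site 2 (T→C), site 6 (C→G), site 8 (C→A), site 17 (C→A), site 24 (T→G), site 25 (A→T), site 27 (A→T), site 29 (A→T), site 36 (C→A), site 37 (G→C).
p = 10/42 = 0.238095.
d = −0.75 · ln(1 − (4/3)·0.238095) = −0.75 · ln(0.682540) = −0.75 · (-0.381934) = 0.2865.

0.2865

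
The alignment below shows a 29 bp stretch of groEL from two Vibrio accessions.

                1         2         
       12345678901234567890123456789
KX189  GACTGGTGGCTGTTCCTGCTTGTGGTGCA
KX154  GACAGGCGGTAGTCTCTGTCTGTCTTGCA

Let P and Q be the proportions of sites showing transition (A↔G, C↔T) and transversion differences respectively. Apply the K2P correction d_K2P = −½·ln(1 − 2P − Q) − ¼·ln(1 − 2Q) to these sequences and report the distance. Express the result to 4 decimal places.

0.4819

The sequences differ at positions 4 (T/A, transversion), 7 (T/C, transition), 10 (C/T, transition), 11 (T/A, transversion), 14 (T/C, transition), 15 (C/T, transition), 19 (C/T, transition), 20 (T/C, transition), 24 (G/C, transversion), 25 (G/T, transversion).
Of the 10 differences, 6 transitions and 4 transversions over 29 sites: P = 6/29 = 0.206897, Q = 4/29 = 0.137931.
d = −0.5·ln(0.448275) − 0.25·ln(0.724138) = −0.5·(-0.802348) − 0.25·(-0.322773) = 0.4819.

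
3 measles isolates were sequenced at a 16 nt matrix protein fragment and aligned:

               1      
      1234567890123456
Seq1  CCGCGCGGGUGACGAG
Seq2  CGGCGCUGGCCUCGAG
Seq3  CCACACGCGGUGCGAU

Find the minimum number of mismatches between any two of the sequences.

Pairwise Hamming distances:
  Seq1 vs Seq2: 5
  Seq1 vs Seq3: 7
  Seq2 vs Seq3: 9
The smallest is 5, between Seq1 and Seq2.

5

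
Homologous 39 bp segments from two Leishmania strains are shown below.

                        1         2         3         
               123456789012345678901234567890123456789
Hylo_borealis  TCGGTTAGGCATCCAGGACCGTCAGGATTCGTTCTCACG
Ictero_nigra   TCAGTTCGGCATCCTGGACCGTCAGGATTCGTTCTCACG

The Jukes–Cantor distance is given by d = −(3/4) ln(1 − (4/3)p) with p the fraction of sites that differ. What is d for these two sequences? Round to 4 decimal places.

0.0812

Mismatches occur at site 3 (G→A), site 7 (A→C), site 15 (A→T).
p = 3/39 = 0.076923.
d = −0.75 · ln(1 − (4/3)·0.076923) = −0.75 · ln(0.897436) = −0.75 · (-0.108213) = 0.0812.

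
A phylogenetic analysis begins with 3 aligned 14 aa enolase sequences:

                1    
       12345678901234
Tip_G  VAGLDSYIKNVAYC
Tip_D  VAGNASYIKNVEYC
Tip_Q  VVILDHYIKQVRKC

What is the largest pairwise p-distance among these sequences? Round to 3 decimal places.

Pairwise Hamming distances:
  Tip_G vs Tip_D: 3
  Tip_G vs Tip_Q: 6
  Tip_D vs Tip_Q: 8
The largest is 8 mismatches, between Tip_D and Tip_Q; p = 8/14 = 0.571.

0.571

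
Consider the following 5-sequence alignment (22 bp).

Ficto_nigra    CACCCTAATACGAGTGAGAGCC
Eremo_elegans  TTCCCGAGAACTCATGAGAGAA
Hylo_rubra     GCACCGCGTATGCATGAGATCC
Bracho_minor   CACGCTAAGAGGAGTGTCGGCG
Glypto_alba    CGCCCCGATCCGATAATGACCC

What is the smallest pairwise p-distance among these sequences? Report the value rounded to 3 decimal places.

Pairwise Hamming distances:
  Ficto_nigra vs Eremo_elegans: 10
  Ficto_nigra vs Hylo_rubra: 10
  Ficto_nigra vs Bracho_minor: 7
  Ficto_nigra vs Glypto_alba: 9
  Eremo_elegans vs Hylo_rubra: 10
  Eremo_elegans vs Bracho_minor: 15
  Eremo_elegans vs Glypto_alba: 16
  Hylo_rubra vs Bracho_minor: 16
  Hylo_rubra vs Glypto_alba: 14
  Bracho_minor vs Glypto_alba: 14
The smallest is 7 mismatches, between Ficto_nigra and Bracho_minor; p = 7/22 = 0.318.

0.318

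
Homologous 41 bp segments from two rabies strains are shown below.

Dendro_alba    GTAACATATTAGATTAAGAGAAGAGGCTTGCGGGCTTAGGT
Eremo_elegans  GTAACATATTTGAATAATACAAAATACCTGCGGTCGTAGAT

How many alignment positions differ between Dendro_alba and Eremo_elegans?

Mismatches occur at site 11 (A↔T), site 14 (T↔A), site 18 (G↔T), site 20 (G↔C), site 23 (G↔A), site 25 (G↔T), site 26 (G↔A), site 28 (T↔C), site 34 (G↔T), site 36 (T↔G), site 40 (G↔A).
That gives 11 mismatches out of 41 aligned sites, so the Hamming distance is 11.

11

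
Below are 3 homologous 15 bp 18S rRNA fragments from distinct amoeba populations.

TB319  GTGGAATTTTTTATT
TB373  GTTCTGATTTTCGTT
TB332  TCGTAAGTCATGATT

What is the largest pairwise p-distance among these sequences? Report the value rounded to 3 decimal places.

0.733

Pairwise Hamming distances:
  TB319 vs TB373: 7
  TB319 vs TB332: 7
  TB373 vs TB332: 11
The largest is 11 mismatches, between TB373 and TB332; p = 11/15 = 0.733.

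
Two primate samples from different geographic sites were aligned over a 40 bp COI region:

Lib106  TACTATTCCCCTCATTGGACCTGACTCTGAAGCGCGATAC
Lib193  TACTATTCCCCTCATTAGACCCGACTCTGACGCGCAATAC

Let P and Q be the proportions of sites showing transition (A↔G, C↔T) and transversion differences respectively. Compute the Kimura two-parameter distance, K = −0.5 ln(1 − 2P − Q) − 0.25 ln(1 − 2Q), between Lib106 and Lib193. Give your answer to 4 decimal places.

The sequences differ at positions 17 (G/A, transition), 22 (T/C, transition), 31 (A/C, transversion), 36 (G/A, transition).
Of the 4 differences, 3 transitions and 1 transversion over 40 sites: P = 3/40 = 0.075000, Q = 1/40 = 0.025000.
d = −0.5·ln(0.825000) − 0.25·ln(0.950000) = −0.5·(-0.192372) − 0.25·(-0.051293) = 0.1090.

0.1090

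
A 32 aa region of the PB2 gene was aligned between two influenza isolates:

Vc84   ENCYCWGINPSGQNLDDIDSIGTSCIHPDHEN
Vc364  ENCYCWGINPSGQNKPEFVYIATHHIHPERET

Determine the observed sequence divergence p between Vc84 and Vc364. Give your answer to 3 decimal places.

0.375

Mismatches occur at site 15 (L/K), site 16 (D/P), site 17 (D/E), site 18 (I/F), site 19 (D/V), site 20 (S/Y), site 22 (G/A), site 24 (S/H), site 25 (C/H), site 29 (D/E), site 30 (H/R), site 32 (N/T).
There are 12 differences over 32 sites, so p = 12/32 = 0.375.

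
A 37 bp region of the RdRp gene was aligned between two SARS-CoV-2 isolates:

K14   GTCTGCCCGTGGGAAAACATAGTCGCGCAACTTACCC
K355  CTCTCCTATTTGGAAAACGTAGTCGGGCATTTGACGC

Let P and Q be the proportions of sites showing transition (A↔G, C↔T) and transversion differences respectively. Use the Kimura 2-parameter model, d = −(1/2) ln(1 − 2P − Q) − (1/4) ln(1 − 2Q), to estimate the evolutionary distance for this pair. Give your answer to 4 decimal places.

Mismatches occur at site 1 (G→C, transversion), site 5 (G→C, transversion), site 7 (C→T, transition), site 8 (C→A, transversion), site 9 (G→T, transversion), site 11 (G→T, transversion), site 19 (A→G, transition), site 26 (C→G, transversion), site 30 (A→T, transversion), site 31 (C→T, transition), site 33 (T→G, transversion), site 36 (C→G, transversion).
Of the 12 differences, 3 transitions and 9 transversions over 37 sites: P = 3/37 = 0.081081, Q = 9/37 = 0.243243.
d = −0.5·ln(0.594595) − 0.25·ln(0.513514) = −0.5·(-0.519875) − 0.25·(-0.666478) = 0.4266.

0.4266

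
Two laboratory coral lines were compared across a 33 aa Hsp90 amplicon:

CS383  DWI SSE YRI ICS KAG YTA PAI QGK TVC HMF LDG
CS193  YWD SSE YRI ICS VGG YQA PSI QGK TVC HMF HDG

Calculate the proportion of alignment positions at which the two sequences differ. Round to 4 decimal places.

Mismatches occur at site 1 (D→Y), site 3 (I→D), site 13 (K→V), site 14 (A→G), site 17 (T→Q), site 20 (A→S), site 31 (L→H).
There are 7 differences over 33 sites, so p = 7/33 = 0.2121.

0.2121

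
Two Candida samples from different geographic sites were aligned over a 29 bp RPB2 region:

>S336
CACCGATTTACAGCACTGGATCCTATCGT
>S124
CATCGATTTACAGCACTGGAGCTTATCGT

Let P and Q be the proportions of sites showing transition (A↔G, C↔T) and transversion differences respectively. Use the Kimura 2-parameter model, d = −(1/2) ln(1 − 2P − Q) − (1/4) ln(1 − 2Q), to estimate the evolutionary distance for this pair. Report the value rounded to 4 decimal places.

The sequences differ at positions 3 (C/T, transition), 21 (T/G, transversion), 23 (C/T, transition).
Of the 3 differences, 2 transitions and 1 transversion over 29 sites: P = 2/29 = 0.068966, Q = 1/29 = 0.034483.
d = −0.5·ln(0.827585) − 0.25·ln(0.931034) = −0.5·(-0.189243) − 0.25·(-0.071459) = 0.1125.

0.1125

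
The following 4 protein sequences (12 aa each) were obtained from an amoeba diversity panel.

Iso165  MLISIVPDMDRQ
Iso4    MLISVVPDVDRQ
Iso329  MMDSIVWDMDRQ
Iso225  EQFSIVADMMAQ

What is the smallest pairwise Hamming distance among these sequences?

Pairwise Hamming distances:
  Iso165 vs Iso4: 2
  Iso165 vs Iso329: 3
  Iso165 vs Iso225: 6
  Iso4 vs Iso329: 5
  Iso4 vs Iso225: 8
  Iso329 vs Iso225: 6
The smallest is 2, between Iso165 and Iso4.

2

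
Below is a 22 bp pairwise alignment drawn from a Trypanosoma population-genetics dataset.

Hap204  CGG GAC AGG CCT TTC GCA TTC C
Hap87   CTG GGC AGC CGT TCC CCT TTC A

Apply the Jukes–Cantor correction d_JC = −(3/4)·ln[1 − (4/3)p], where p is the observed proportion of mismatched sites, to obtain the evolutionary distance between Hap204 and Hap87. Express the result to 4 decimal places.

0.4975

The sequences differ at positions 2 (G/T), 5 (A/G), 9 (G/C), 11 (C/G), 14 (T/C), 16 (G/C), 18 (A/T), 22 (C/A).
p = 8/22 = 0.363636.
d = −0.75 · ln(1 − (4/3)·0.363636) = −0.75 · ln(0.515152) = −0.75 · (-0.663293) = 0.4975.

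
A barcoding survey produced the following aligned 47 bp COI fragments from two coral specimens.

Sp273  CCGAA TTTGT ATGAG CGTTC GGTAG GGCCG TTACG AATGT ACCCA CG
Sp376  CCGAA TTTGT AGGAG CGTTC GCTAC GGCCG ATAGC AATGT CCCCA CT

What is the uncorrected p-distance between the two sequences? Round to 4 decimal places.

0.1702

Mismatches occur at site 12 (T→G), site 22 (G→C), site 25 (G→C), site 31 (T→A), site 34 (C→G), site 35 (G→C), site 41 (A→C), site 47 (G→T).
There are 8 differences over 47 sites, so p = 8/47 = 0.1702.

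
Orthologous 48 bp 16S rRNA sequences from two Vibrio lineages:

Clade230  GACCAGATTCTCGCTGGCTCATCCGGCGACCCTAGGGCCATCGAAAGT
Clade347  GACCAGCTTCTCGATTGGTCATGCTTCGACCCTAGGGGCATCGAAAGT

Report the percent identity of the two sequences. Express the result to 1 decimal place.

The sequences differ at positions 7 (A/C), 14 (C/A), 16 (G/T), 18 (C/G), 23 (C/G), 25 (G/T), 26 (G/T), 38 (C/G).
40 of the 48 sites match, so the percent identity is 40/48 × 100 = 83.3%.

83.3%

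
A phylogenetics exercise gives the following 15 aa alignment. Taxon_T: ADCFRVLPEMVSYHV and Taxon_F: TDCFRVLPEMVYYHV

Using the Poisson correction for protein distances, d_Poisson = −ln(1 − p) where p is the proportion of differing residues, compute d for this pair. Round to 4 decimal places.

0.1431

The sequences differ at positions 1 (A/T), 12 (S/Y).
p = 2/15 = 0.133333.
d = −ln(1 − 0.133333) = −ln(0.866667) = 0.1431.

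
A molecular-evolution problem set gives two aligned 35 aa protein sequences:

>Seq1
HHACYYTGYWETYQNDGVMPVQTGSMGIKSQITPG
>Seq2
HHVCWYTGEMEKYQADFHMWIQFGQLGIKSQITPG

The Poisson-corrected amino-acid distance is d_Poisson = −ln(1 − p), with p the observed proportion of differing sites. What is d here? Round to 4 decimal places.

The sequences differ at positions 3 (A/V), 5 (Y/W), 9 (Y/E), 10 (W/M), 12 (T/K), 15 (N/A), 17 (G/F), 18 (V/H), 20 (P/W), 21 (V/I), 23 (T/F), 25 (S/Q), 26 (M/L).
p = 13/35 = 0.371429.
d = −ln(1 − 0.371429) = −ln(0.628571) = 0.4643.

0.4643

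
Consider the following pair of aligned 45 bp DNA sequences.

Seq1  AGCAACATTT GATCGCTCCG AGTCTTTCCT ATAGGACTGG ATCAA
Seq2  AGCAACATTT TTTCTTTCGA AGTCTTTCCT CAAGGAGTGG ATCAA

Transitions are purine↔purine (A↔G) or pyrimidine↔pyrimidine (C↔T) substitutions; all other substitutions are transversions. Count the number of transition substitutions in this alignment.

2

Mismatches occur at site 11 (G→T, transversion), site 12 (A→T, transversion), site 15 (G→T, transversion), site 16 (C→T, transition), site 19 (C→G, transversion), site 20 (G→A, transition), site 31 (A→C, transversion), site 32 (T→A, transversion), site 37 (C→G, transversion).
Of the 9 differences, 2 transitions and 7 transversions, so the answer is 2.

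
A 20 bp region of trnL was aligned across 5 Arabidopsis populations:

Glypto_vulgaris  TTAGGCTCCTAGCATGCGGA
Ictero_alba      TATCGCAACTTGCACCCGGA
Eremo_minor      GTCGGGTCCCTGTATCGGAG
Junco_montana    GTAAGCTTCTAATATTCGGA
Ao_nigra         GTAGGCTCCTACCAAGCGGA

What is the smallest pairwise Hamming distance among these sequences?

3

Pairwise Hamming distances:
  Glypto_vulgaris vs Ictero_alba: 8
  Glypto_vulgaris vs Eremo_minor: 10
  Glypto_vulgaris vs Junco_montana: 6
  Glypto_vulgaris vs Ao_nigra: 3
  Ictero_alba vs Eremo_minor: 13
  Ictero_alba vs Junco_montana: 11
  Ictero_alba vs Ao_nigra: 10
  Eremo_minor vs Junco_montana: 11
  Eremo_minor vs Ao_nigra: 11
  Junco_montana vs Ao_nigra: 6
The smallest is 3, between Glypto_vulgaris and Ao_nigra.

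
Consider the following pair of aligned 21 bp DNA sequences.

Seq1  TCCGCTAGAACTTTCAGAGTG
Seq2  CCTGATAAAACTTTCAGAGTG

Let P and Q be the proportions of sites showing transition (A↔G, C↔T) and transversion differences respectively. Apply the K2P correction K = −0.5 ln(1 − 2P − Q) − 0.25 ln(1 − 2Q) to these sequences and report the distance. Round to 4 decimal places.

0.2278

The sequences differ at positions 1 (T/C, transition), 3 (C/T, transition), 5 (C/A, transversion), 8 (G/A, transition).
Of the 4 differences, 3 transitions and 1 transversion over 21 sites: P = 3/21 = 0.142857, Q = 1/21 = 0.047619.
d = −0.5·ln(0.666667) − 0.25·ln(0.904762) = −0.5·(-0.405465) − 0.25·(-0.100083) = 0.2278.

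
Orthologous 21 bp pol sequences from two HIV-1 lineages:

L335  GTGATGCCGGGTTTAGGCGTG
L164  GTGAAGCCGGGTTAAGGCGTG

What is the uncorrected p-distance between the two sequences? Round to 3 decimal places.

0.095

The sequences differ at positions 5 (T/A), 14 (T/A).
There are 2 differences over 21 sites, so p = 2/21 = 0.095.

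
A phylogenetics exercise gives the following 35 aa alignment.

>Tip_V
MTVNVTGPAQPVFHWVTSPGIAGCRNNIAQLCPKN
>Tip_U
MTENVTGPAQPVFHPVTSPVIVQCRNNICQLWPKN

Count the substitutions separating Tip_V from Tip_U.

7

Differing sites — 3:V/E; 15:W/P; 20:G/V; 22:A/V; 23:G/Q; 29:A/C; 32:C/W.
That gives 7 mismatches out of 35 aligned sites, so the Hamming distance is 7.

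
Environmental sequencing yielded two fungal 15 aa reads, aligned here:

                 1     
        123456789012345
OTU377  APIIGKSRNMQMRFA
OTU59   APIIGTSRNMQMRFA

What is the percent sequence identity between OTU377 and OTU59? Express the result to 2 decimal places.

93.33%

Differing sites — 6:K/T.
14 of the 15 sites match, so the percent identity is 14/15 × 100 = 93.33%.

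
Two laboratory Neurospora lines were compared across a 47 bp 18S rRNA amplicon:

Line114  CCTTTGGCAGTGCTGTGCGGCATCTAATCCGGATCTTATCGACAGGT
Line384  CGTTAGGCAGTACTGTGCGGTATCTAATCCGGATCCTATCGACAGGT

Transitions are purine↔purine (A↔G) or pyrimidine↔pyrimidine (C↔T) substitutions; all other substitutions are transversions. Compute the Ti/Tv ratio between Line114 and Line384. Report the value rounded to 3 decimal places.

1.500

Differing sites — 2:C/G (Tv); 5:T/A (Tv); 12:G/A (Ti); 21:C/T (Ti); 36:T/C (Ti).
Of the 5 differences, 3 transitions and 2 transversions, so Ti/Tv = 3/2 = 1.500.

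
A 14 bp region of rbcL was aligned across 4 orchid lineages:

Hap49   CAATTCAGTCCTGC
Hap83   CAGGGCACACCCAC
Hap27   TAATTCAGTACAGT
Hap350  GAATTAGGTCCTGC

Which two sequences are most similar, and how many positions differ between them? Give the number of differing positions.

3

Pairwise Hamming distances:
  Hap49 vs Hap83: 7
  Hap49 vs Hap27: 4
  Hap49 vs Hap350: 3
  Hap83 vs Hap27: 10
  Hap83 vs Hap350: 10
  Hap27 vs Hap350: 6
The smallest is 3, between Hap49 and Hap350.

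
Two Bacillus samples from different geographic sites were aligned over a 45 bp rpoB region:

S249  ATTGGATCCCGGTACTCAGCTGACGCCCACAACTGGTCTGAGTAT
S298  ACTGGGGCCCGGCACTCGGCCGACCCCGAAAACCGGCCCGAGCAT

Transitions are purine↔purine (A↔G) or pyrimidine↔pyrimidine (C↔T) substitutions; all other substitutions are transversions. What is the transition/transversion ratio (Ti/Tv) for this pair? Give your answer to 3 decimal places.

Mismatches occur at site 2 (T→C, transition), site 6 (A→G, transition), site 7 (T→G, transversion), site 13 (T→C, transition), site 18 (A→G, transition), site 21 (T→C, transition), site 25 (G→C, transversion), site 28 (C→G, transversion), site 30 (C→A, transversion), site 34 (T→C, transition), site 37 (T→C, transition), site 39 (T→C, transition), site 43 (T→C, transition).
Of the 13 differences, 9 transitions and 4 transversions, so Ti/Tv = 9/4 = 2.250.

2.250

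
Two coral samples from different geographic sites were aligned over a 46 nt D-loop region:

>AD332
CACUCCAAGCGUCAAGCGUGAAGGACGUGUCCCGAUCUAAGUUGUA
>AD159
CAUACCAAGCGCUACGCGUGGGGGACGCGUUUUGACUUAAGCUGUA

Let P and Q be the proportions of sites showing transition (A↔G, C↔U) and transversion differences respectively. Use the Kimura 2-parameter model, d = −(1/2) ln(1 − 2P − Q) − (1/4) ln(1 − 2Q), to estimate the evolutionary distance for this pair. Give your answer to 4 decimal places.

0.4392

Differing sites — 3:C/U (Ti); 4:U/A (Tv); 12:U/C (Ti); 13:C/U (Ti); 15:A/C (Tv); 21:A/G (Ti); 22:A/G (Ti); 28:U/C (Ti); 31:C/U (Ti); 32:C/U (Ti); 33:C/U (Ti); 36:U/C (Ti); 37:C/U (Ti); 42:U/C (Ti).
Of the 14 differences, 12 transitions and 2 transversions over 46 sites: P = 12/46 = 0.260870, Q = 2/46 = 0.043478.
d = −0.5·ln(0.434782) − 0.25·ln(0.913044) = −0.5·(-0.832911) − 0.25·(-0.090971) = 0.4392.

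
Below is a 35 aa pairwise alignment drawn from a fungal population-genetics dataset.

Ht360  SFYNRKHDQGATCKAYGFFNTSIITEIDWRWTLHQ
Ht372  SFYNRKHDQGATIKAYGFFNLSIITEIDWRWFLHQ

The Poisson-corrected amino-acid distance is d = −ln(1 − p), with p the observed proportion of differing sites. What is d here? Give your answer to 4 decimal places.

Mismatches occur at site 13 (C→I), site 21 (T→L), site 32 (T→F).
p = 3/35 = 0.085714.
d = −ln(1 − 0.085714) = −ln(0.914286) = 0.0896.

0.0896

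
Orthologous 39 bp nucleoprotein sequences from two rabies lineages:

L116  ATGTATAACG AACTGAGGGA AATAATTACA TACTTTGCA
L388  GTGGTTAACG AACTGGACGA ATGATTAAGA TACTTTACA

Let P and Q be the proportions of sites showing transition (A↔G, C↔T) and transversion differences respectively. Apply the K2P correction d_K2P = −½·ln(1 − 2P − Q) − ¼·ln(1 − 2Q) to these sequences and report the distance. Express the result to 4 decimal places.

Mismatches occur at site 1 (A↔G, transition), site 4 (T↔G, transversion), site 5 (A↔T, transversion), site 16 (A↔G, transition), site 17 (G↔A, transition), site 18 (G↔C, transversion), site 22 (A↔T, transversion), site 23 (T↔G, transversion), site 25 (A↔T, transversion), site 27 (T↔A, transversion), site 29 (C↔G, transversion), site 37 (G↔A, transition).
Of the 12 differences, 4 transitions and 8 transversions over 39 sites: P = 4/39 = 0.102564, Q = 8/39 = 0.205128.
d = −0.5·ln(0.589744) − 0.25·ln(0.589744) = −0.5·(-0.528067) − 0.25·(-0.528067) = 0.3961.

0.3961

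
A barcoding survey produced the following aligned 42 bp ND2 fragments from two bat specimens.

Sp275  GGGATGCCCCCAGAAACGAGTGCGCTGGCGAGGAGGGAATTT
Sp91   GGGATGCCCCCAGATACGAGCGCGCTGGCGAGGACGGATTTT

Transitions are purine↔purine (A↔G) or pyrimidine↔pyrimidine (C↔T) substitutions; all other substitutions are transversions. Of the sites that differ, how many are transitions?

The sequences differ at positions 15 (A/T, transversion), 21 (T/C, transition), 35 (G/C, transversion), 39 (A/T, transversion).
Of the 4 differences, 1 transition and 3 transversions, so the answer is 1.

1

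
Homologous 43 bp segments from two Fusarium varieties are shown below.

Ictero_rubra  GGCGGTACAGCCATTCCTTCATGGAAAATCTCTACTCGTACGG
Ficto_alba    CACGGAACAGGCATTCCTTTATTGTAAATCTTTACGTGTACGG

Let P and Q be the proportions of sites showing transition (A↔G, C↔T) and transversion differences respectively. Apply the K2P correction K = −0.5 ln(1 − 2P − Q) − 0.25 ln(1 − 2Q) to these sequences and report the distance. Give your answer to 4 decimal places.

The sequences differ at positions 1 (G/C, transversion), 2 (G/A, transition), 6 (T/A, transversion), 11 (C/G, transversion), 20 (C/T, transition), 23 (G/T, transversion), 25 (A/T, transversion), 32 (C/T, transition), 36 (T/G, transversion), 37 (C/T, transition).
Of the 10 differences, 4 transitions and 6 transversions over 43 sites: P = 4/43 = 0.093023, Q = 6/43 = 0.139535.
d = −0.5·ln(0.674419) − 0.25·ln(0.720930) = −0.5·(-0.393904) − 0.25·(-0.327213) = 0.2788.

0.2788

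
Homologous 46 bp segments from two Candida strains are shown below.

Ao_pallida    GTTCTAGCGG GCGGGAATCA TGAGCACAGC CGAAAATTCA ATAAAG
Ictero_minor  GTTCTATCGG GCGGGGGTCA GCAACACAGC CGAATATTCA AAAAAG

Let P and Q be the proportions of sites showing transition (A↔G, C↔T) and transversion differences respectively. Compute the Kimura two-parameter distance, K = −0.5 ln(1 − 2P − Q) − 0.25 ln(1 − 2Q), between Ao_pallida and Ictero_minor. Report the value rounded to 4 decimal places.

0.1979

Mismatches occur at site 7 (G/T, transversion), site 16 (A/G, transition), site 17 (A/G, transition), site 21 (T/G, transversion), site 22 (G/C, transversion), site 24 (G/A, transition), site 35 (A/T, transversion), site 42 (T/A, transversion).
Of the 8 differences, 3 transitions and 5 transversions over 46 sites: P = 3/46 = 0.065217, Q = 5/46 = 0.108696.
d = −0.5·ln(0.760870) − 0.25·ln(0.782608) = −0.5·(-0.273293) − 0.25·(-0.245123) = 0.1979.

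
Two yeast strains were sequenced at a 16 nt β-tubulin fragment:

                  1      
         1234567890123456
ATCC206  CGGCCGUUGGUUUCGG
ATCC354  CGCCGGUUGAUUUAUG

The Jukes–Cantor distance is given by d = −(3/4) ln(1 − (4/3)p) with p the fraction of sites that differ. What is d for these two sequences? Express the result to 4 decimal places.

Mismatches occur at site 3 (G↔C), site 5 (C↔G), site 10 (G↔A), site 14 (C↔A), site 15 (G↔U).
p = 5/16 = 0.312500.
d = −0.75 · ln(1 − (4/3)·0.312500) = −0.75 · ln(0.583333) = −0.75 · (-0.538997) = 0.4042.

0.4042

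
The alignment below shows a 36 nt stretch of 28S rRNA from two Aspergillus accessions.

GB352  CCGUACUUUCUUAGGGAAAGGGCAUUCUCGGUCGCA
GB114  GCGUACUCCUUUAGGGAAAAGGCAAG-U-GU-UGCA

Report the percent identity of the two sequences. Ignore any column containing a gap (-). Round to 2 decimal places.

72.73%

Excluding the 3 gap columns leaves 33 comparable sites.
The sequences differ at positions 1 (C/G), 8 (U/C), 9 (U/C), 10 (C/U), 20 (G/A), 25 (U/A), 26 (U/G), 31 (G/U), 33 (C/U).
24 of the 33 comparable sites match, so the percent identity is 24/33 × 100 = 72.73%.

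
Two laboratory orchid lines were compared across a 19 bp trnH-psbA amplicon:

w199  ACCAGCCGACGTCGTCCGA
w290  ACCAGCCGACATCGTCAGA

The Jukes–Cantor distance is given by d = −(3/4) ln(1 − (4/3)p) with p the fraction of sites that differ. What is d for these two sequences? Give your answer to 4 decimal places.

Mismatches occur at site 11 (G/A), site 17 (C/A).
p = 2/19 = 0.105263.
d = −0.75 · ln(1 − (4/3)·0.105263) = −0.75 · ln(0.859649) = −0.75 · (-0.151231) = 0.1134.

0.1134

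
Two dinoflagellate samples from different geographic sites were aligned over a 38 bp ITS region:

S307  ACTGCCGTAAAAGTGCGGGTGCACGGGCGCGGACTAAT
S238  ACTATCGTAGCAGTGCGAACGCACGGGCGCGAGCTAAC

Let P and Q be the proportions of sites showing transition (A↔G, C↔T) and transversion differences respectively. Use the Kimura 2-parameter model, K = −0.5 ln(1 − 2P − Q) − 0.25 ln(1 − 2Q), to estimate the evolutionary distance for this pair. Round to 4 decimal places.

0.3601

Differing sites — 4:G/A (Ti); 5:C/T (Ti); 10:A/G (Ti); 11:A/C (Tv); 18:G/A (Ti); 19:G/A (Ti); 20:T/C (Ti); 32:G/A (Ti); 33:A/G (Ti); 38:T/C (Ti).
Of the 10 differences, 9 transitions and 1 transversion over 38 sites: P = 9/38 = 0.236842, Q = 1/38 = 0.026316.
d = −0.5·ln(0.500000) − 0.25·ln(0.947368) = −0.5·(-0.693147) − 0.25·(-0.054068) = 0.3601.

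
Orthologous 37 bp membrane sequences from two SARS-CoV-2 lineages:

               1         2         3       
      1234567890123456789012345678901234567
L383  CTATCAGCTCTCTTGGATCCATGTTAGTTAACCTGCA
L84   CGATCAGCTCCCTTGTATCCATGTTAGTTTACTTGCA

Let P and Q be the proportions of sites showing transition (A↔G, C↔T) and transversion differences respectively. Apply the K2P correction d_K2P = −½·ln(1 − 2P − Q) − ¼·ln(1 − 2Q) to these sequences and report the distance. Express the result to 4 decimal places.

0.1491

The sequences differ at positions 2 (T/G, transversion), 11 (T/C, transition), 16 (G/T, transversion), 30 (A/T, transversion), 33 (C/T, transition).
Of the 5 differences, 2 transitions and 3 transversions over 37 sites: P = 2/37 = 0.054054, Q = 3/37 = 0.081081.
d = −0.5·ln(0.810811) − 0.25·ln(0.837838) = −0.5·(-0.209720) − 0.25·(-0.176931) = 0.1491.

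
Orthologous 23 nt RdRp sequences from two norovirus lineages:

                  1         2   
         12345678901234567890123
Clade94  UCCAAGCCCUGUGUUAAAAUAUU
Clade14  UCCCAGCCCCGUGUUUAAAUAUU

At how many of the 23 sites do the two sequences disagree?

Mismatches occur at site 4 (A/C), site 10 (U/C), site 16 (A/U).
That gives 3 mismatches out of 23 aligned sites, so the Hamming distance is 3.

3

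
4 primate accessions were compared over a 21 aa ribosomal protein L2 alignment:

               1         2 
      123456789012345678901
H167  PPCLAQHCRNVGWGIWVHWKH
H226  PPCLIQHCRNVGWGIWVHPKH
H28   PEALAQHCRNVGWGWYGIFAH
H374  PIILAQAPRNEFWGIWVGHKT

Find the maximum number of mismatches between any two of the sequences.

13

Pairwise Hamming distances:
  H167 vs H226: 2
  H167 vs H28: 8
  H167 vs H374: 9
  H226 vs H28: 9
  H226 vs H374: 10
  H28 vs H374: 13
The largest is 13, between H28 and H374.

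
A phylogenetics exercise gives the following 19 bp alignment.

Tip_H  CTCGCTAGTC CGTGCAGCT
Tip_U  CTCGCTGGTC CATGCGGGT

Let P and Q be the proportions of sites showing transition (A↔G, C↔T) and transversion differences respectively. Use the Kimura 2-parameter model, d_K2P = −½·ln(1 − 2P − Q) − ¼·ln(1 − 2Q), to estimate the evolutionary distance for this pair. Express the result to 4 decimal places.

0.2576

Mismatches occur at site 7 (A/G, transition), site 12 (G/A, transition), site 16 (A/G, transition), site 18 (C/G, transversion).
Of the 4 differences, 3 transitions and 1 transversion over 19 sites: P = 3/19 = 0.157895, Q = 1/19 = 0.052632.
d = −0.5·ln(0.631578) − 0.25·ln(0.894736) = −0.5·(-0.459534) − 0.25·(-0.111227) = 0.2576.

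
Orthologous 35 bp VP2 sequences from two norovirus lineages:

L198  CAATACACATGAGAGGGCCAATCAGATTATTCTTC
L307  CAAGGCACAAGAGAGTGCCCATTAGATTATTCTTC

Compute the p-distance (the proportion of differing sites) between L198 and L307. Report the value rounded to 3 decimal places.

Mismatches occur at site 4 (T/G), site 5 (A/G), site 10 (T/A), site 16 (G/T), site 20 (A/C), site 23 (C/T).
There are 6 differences over 35 sites, so p = 6/35 = 0.171.

0.171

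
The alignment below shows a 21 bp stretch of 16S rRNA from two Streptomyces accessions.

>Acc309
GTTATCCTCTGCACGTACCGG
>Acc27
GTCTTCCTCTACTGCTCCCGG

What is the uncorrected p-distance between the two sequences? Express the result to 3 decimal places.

0.333

Mismatches occur at site 3 (T→C), site 4 (A→T), site 11 (G→A), site 13 (A→T), site 14 (C→G), site 15 (G→C), site 17 (A→C).
There are 7 differences over 21 sites, so p = 7/21 = 0.333.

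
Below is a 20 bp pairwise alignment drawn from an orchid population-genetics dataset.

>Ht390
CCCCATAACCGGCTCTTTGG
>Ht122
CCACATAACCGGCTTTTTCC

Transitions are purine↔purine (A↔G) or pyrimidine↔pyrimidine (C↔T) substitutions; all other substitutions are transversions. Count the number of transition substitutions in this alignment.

Mismatches occur at site 3 (C→A, transversion), site 15 (C→T, transition), site 19 (G→C, transversion), site 20 (G→C, transversion).
Of the 4 differences, 1 transition and 3 transversions, so the answer is 1.

1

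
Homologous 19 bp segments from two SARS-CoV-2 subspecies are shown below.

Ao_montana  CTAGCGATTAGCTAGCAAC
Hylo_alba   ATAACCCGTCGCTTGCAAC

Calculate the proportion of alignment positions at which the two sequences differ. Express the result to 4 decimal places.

Differing sites — 1:C/A; 4:G/A; 6:G/C; 7:A/C; 8:T/G; 10:A/C; 14:A/T.
There are 7 differences over 19 sites, so p = 7/19 = 0.3684.

0.3684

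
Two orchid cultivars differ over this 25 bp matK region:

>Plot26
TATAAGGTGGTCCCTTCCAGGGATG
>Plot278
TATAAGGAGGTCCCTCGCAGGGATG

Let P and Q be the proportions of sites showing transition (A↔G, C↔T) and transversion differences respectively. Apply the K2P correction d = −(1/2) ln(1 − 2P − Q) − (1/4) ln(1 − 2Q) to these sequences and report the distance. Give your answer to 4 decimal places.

Differing sites — 8:T/A (Tv); 16:T/C (Ti); 17:C/G (Tv).
Of the 3 differences, 1 transition and 2 transversions over 25 sites: P = 1/25 = 0.040000, Q = 2/25 = 0.080000.
d = −0.5·ln(0.840000) − 0.25·ln(0.840000) = −0.5·(-0.174353) − 0.25·(-0.174353) = 0.1308.

0.1308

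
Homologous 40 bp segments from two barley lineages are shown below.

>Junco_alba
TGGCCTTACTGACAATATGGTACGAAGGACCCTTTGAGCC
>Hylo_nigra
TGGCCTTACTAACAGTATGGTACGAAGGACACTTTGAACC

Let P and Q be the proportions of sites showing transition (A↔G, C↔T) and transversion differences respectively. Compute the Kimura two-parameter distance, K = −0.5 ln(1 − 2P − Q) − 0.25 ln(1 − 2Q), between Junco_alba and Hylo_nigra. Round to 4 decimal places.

The sequences differ at positions 11 (G/A, transition), 15 (A/G, transition), 31 (C/A, transversion), 38 (G/A, transition).
Of the 4 differences, 3 transitions and 1 transversion over 40 sites: P = 3/40 = 0.075000, Q = 1/40 = 0.025000.
d = −0.5·ln(0.825000) − 0.25·ln(0.950000) = −0.5·(-0.192372) − 0.25·(-0.051293) = 0.1090.

0.1090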